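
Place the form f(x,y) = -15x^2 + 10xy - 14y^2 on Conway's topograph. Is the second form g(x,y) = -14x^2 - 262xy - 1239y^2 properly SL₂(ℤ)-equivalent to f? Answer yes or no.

D₁ = -740, D₂ = -740
f is negative-definite; reduce −f:
−f: flip: (15,-10,14)→(14,10,15)
−f: reduced (well bottom): (14,10,15) with a≤c, −a<b≤a
flip sign back: reduced form of f is (-14,-10,-15)
g is negative-definite; reduce −g:
−g: translate: b→10 (≡262 mod 28), so (14,262,1239)→(14,10,15)
−g: reduced (well bottom): (14,10,15) with a≤c, −a<b≤a
flip sign back: reduced form of g is (-14,-10,-15)
reduced forms (-14, -10, -15) vs (-14, -10, -15) ⇒ equivalent

yes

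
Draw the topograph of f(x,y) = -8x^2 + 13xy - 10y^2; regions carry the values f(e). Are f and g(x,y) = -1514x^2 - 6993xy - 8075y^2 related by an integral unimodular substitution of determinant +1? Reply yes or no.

D₁ = -151, D₂ = -151
f is negative-definite; reduce −f:
−f: translate: b→3 (≡-13 mod 16), so (8,-13,10)→(8,3,5)
−f: flip: (8,3,5)→(5,-3,8)
−f: reduced (well bottom): (5,-3,8) with a≤c, −a<b≤a
flip sign back: reduced form of f is (-5,3,-8)
g is negative-definite; reduce −g:
−g: translate: b→937 (≡6993 mod 3028), so (1514,6993,8075)→(1514,937,145)
−g: flip: (1514,937,145)→(145,-937,1514)
−g: translate: b→-67 (≡-937 mod 290), so (145,-937,1514)→(145,-67,8)
−g: flip: (145,-67,8)→(8,67,145)
−g: translate: b→3 (≡67 mod 16), so (8,67,145)→(8,3,5)
−g: flip: (8,3,5)→(5,-3,8)
−g: reduced (well bottom): (5,-3,8) with a≤c, −a<b≤a
flip sign back: reduced form of g is (-5,3,-8)
reduced forms (-5, 3, -8) vs (-5, 3, -8) ⇒ equivalent

yes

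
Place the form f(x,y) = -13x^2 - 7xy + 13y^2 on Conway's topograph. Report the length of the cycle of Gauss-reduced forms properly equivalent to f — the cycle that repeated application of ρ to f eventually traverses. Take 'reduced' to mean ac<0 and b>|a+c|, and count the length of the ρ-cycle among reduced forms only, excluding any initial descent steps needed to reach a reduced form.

D = 725, ⌊√D⌋ = 26
descent: ρ → (13,7,-13)  [lands on river]
river: ρ → (-13,19,7)
river: ρ → (7,23,-7)
river: ρ → (-7,19,13)
ρ-cycle length = 4 (tail of 1 descent step not counted)

4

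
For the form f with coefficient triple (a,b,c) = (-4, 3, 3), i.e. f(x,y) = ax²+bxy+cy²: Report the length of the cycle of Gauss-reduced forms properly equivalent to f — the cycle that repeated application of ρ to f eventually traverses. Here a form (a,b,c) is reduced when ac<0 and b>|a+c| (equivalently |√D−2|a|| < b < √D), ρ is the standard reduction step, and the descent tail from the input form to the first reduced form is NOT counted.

D = 57, ⌊√D⌋ = 7
river: ρ → (3,3,-4)
river: ρ → (-4,5,2)
river: ρ → (2,7,-1)
river: ρ → (-1,7,2)
river: ρ → (2,5,-4)
river: ρ → (-4,3,3)
ρ-cycle length = 6 (tail of 0 descent steps not counted)

6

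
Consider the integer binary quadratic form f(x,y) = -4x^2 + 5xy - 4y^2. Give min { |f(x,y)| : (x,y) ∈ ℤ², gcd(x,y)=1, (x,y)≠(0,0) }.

translate: b→3 (≡-5 mod 8), so (4,-5,4)→(4,3,3)
flip: (4,3,3)→(3,-3,4)
translate: b→3 (≡-3 mod 6), so (3,-3,4)→(3,3,4)
reduced (well bottom): (3,3,4) with a≤c, −a<b≤a
well minimum |f| = |-3| = 3 (negative-definite)

3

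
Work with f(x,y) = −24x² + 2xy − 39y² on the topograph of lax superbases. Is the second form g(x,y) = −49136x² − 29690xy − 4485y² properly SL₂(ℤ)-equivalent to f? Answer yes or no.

D₁ = -3740, D₂ = -3740
f is negative-definite; reduce −f:
−f: reduced (well bottom): (24,-2,39) with a≤c, −a<b≤a
flip sign back: reduced form of f is (-24,2,-39)
g is negative-definite; reduce −g:
−g: flip: (49136,29690,4485)→(4485,-29690,49136)
−g: translate: b→-2780 (≡-29690 mod 8970), so (4485,-29690,49136)→(4485,-2780,431)
−g: flip: (4485,-2780,431)→(431,2780,4485)
−g: translate: b→194 (≡2780 mod 862), so (431,2780,4485)→(431,194,24)
−g: flip: (431,194,24)→(24,-194,431)
−g: translate: b→-2 (≡-194 mod 48), so (24,-194,431)→(24,-2,39)
−g: reduced (well bottom): (24,-2,39) with a≤c, −a<b≤a
flip sign back: reduced form of g is (-24,2,-39)
reduced forms (-24, 2, -39) vs (-24, 2, -39) ⇒ equivalent

yes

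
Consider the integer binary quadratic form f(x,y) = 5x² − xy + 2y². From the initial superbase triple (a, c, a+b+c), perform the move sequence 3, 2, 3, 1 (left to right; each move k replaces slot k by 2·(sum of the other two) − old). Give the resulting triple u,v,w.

start (5,2,6) = (f(1,0),f(0,1),f(1,1))
replace slot 3: 2·(5+2) − 6 = 8 → (5,2,8)
replace slot 2: 2·(5+8) − 2 = 24 → (5,24,8)
replace slot 3: 2·(5+24) − 8 = 50 → (5,24,50)
replace slot 1: 2·(24+50) − 5 = 143 → (143,24,50)

143,24,50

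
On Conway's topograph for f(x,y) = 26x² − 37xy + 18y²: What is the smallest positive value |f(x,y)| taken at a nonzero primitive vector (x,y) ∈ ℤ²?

translate: b→15 (≡-37 mod 52), so (26,-37,18)→(26,15,7)
flip: (26,15,7)→(7,-15,26)
translate: b→-1 (≡-15 mod 14), so (7,-15,26)→(7,-1,18)
reduced (well bottom): (7,-1,18) with a≤c, −a<b≤a
well minimum = a = 7

7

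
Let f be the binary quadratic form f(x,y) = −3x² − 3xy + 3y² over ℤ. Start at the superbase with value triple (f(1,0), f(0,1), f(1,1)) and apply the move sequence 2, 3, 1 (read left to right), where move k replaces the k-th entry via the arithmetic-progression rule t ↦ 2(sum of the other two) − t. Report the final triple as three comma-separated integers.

start (-3,3,-3) = (f(1,0),f(0,1),f(1,1))
replace slot 2: 2·((-3)+(-3)) − 3 = -15 → (-3,-15,-3)
replace slot 3: 2·((-3)+(-15)) − (-3) = -33 → (-3,-15,-33)
replace slot 1: 2·((-15)+(-33)) − (-3) = -93 → (-93,-15,-33)

-93,-15,-33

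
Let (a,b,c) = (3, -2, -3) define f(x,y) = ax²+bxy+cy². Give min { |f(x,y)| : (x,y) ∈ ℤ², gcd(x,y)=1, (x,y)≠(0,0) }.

descent: ρ → (-3,2,3)  [lands on river]
river: ρ → (3,4,-2)
river: ρ → (-2,4,3)
river: ρ → (3,2,-3)
river: ρ → (-3,4,2)
river: ρ → (2,4,-3)
closes: descent 1, river 6
min |a| on river = 2

2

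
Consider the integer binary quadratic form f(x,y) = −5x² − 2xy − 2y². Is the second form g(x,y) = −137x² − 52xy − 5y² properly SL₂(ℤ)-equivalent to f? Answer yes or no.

D₁ = -36, D₂ = -36
f is negative-definite; reduce −f:
−f: flip: (5,2,2)→(2,-2,5)
−f: translate: b→2 (≡-2 mod 4), so (2,-2,5)→(2,2,5)
−f: reduced (well bottom): (2,2,5) with a≤c, −a<b≤a
flip sign back: reduced form of f is (-2,-2,-5)
g is negative-definite; reduce −g:
−g: flip: (137,52,5)→(5,-52,137)
−g: translate: b→-2 (≡-52 mod 10), so (5,-52,137)→(5,-2,2)
−g: flip: (5,-2,2)→(2,2,5)
−g: reduced (well bottom): (2,2,5) with a≤c, −a<b≤a
flip sign back: reduced form of g is (-2,-2,-5)
reduced forms (-2, -2, -5) vs (-2, -2, -5) ⇒ equivalent

yes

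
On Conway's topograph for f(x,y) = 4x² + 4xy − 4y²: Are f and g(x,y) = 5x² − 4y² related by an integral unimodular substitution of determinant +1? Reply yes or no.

D₁ = 80, D₂ = 80
river cycle of f (length 2): (-4, 4, 4), (4, 4, -4)
river cycle of g (length 2): (-4, 8, 1), (1, 8, -4)
cycles differ ⇒ inequivalent

no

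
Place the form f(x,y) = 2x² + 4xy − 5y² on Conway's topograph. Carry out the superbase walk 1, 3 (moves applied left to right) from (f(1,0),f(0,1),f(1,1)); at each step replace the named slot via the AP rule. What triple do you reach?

start (2,-5,1) = (f(1,0),f(0,1),f(1,1))
replace slot 1: 2·((-5)+1) − 2 = -10 → (-10,-5,1)
replace slot 3: 2·((-10)+(-5)) − 1 = -31 → (-10,-5,-31)

-10,-5,-31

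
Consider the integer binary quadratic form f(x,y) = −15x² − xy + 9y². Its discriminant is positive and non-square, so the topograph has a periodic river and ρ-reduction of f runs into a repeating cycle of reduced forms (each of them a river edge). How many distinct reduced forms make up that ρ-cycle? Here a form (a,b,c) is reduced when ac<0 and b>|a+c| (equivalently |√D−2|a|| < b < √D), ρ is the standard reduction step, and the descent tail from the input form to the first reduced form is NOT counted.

D = 541, ⌊√D⌋ = 23
descent: ρ → (9,19,-5)  [lands on river]
river: ρ → (-5,21,5)
river: ρ → (5,19,-9)
river: ρ → (-9,17,7)
river: ρ → (7,11,-15)
river: ρ → (-15,19,3)
river: ρ → (3,23,-1)
river: ρ → (-1,23,3)
river: ρ → (3,19,-15)
river: ρ → (-15,11,7)
river: ρ → (7,17,-9)
river: ρ → (-9,19,5)
river: ρ → (5,21,-5)
river: ρ → (-5,19,9)
river: ρ → (9,17,-7)
river: ρ → (-7,11,15)
river: ρ → (15,19,-3)
river: ρ → (-3,23,1)
river: ρ → (1,23,-3)
river: ρ → (-3,19,15)
river: ρ → (15,11,-7)
river: ρ → (-7,17,9)
ρ-cycle length = 22 (tail of 1 descent step not counted)

22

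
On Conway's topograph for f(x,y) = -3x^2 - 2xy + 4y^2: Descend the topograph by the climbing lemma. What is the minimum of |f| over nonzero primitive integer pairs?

descent: ρ → (4,2,-3)  [lands on river]
river: ρ → (-3,4,3)
river: ρ → (3,2,-4)
river: ρ → (-4,6,1)
river: ρ → (1,6,-4)
river: ρ → (-4,2,3)
river: ρ → (3,4,-3)
river: ρ → (-3,2,4)
river: ρ → (4,6,-1)
river: ρ → (-1,6,4)
closes: descent 1, river 10
min |a| on river = 1

1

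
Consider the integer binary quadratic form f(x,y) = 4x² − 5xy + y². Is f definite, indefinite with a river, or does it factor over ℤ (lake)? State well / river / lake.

D = b²−4ac = (-5)² − 4·4·1 = 9
D = 3² is a perfect square ⇒ form factors over ℤ ⇒ lakes

lake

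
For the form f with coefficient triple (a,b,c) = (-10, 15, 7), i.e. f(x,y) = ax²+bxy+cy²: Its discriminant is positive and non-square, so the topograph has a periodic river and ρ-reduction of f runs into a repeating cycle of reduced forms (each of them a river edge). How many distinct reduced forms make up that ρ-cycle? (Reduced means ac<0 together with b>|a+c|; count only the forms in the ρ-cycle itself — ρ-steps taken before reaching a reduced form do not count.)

D = 505, ⌊√D⌋ = 22
river: ρ → (7,13,-12)
river: ρ → (-12,11,8)
river: ρ → (8,21,-2)
river: ρ → (-2,19,18)
river: ρ → (18,17,-3)
river: ρ → (-3,19,12)
river: ρ → (12,5,-10)
river: ρ → (-10,15,7)
ρ-cycle length = 8 (tail of 0 descent steps not counted)

8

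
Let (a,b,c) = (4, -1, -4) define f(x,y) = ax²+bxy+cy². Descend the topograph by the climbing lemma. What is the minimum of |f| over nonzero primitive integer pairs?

descent: ρ → (-4,1,4)  [lands on river]
river: ρ → (4,7,-1)
river: ρ → (-1,7,4)
river: ρ → (4,1,-4)
river: ρ → (-4,7,1)
river: ρ → (1,7,-4)
closes: descent 1, river 6
min |a| on river = 1

1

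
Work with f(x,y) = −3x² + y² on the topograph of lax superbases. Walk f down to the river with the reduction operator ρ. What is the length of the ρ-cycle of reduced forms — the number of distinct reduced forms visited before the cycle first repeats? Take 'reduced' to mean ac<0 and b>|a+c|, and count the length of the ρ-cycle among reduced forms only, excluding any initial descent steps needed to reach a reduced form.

D = 12, ⌊√D⌋ = 3
descent: ρ → (1,2,-2)  [lands on river]
river: ρ → (-2,2,1)
ρ-cycle length = 2 (tail of 1 descent step not counted)

2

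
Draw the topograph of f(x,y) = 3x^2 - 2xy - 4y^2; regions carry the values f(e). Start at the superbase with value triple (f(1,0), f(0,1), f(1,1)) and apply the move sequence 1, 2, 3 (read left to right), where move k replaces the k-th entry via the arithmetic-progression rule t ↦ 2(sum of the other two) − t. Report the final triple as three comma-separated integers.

start (3,-4,-3) = (f(1,0),f(0,1),f(1,1))
replace slot 1: 2·((-4)+(-3)) − 3 = -17 → (-17,-4,-3)
replace slot 2: 2·((-17)+(-3)) − (-4) = -36 → (-17,-36,-3)
replace slot 3: 2·((-17)+(-36)) − (-3) = -103 → (-17,-36,-103)

-17,-36,-103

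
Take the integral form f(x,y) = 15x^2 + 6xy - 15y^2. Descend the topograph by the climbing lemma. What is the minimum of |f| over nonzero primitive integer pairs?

river: ρ → (-15,24,6)
river: ρ → (6,24,-15)
river: ρ → (-15,6,15)
river: ρ → (15,24,-6)
river: ρ → (-6,24,15)
river: ρ → (15,6,-15)
closes: descent 0, river 6
min |a| on river = 6

6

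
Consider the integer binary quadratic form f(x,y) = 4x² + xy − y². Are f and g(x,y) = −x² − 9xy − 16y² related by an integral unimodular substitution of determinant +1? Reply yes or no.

D₁ = 17, D₂ = 17
river cycle of f (length 6): (-1, 3, 2), (2, 1, -2), (-2, 3, 1), (1, 3, -2), (-2, 1, 2), (2, 3, -1)
river cycle of g (length 6): (-1, 3, 2), (2, 1, -2), (-2, 3, 1), (1, 3, -2), (-2, 1, 2), (2, 3, -1)
cycles coincide ⇒ equivalent

yes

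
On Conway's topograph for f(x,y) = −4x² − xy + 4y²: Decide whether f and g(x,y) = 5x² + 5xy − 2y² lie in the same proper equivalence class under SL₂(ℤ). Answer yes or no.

D₁ = 65, D₂ = 65
river cycle of f (length 6): (4, 1, -4), (-4, 7, 1), (1, 7, -4), (-4, 1, 4), (4, 7, -1), (-1, 7, 4)
river cycle of g (length 6): (-2, 7, 2), (2, 5, -5), (-5, 5, 2), (2, 7, -2), (-2, 5, 5), (5, 5, -2)
cycles differ ⇒ inequivalent

no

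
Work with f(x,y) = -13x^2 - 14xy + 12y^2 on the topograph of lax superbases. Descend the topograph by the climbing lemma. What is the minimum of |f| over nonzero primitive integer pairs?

descent: ρ → (12,14,-13)  [lands on river]
river: ρ → (-13,12,13)
river: ρ → (13,14,-12)
river: ρ → (-12,10,15)
river: ρ → (15,20,-7)
river: ρ → (-7,22,12)
river: ρ → (12,26,-3)
river: ρ → (-3,28,3)
river: ρ → (3,26,-12)
river: ρ → (-12,22,7)
river: ρ → (7,20,-15)
river: ρ → (-15,10,12)
closes: descent 1, river 12
min |a| on river = 3

3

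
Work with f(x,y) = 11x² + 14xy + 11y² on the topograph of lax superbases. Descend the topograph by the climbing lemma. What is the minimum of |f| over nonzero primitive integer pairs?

translate: b→-8 (≡14 mod 22), so (11,14,11)→(11,-8,8)
flip: (11,-8,8)→(8,8,11)
reduced (well bottom): (8,8,11) with a≤c, −a<b≤a
well minimum = a = 8

8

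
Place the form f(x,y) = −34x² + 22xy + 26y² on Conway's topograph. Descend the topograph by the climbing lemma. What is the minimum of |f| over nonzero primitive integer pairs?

river: ρ → (26,30,-30)
river: ρ → (-30,30,26)
river: ρ → (26,22,-34)
river: ρ → (-34,46,14)
river: ρ → (14,38,-46)
river: ρ → (-46,54,6)
river: ρ → (6,54,-46)
river: ρ → (-46,38,14)
river: ρ → (14,46,-34)
river: ρ → (-34,22,26)
closes: descent 0, river 10
min |a| on river = 6

6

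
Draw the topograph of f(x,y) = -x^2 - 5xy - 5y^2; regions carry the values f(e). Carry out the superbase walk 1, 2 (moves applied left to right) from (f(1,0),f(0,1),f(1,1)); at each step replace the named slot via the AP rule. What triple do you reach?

start (-1,-5,-11) = (f(1,0),f(0,1),f(1,1))
replace slot 1: 2·((-5)+(-11)) − (-1) = -31 → (-31,-5,-11)
replace slot 2: 2·((-31)+(-11)) − (-5) = -79 → (-31,-79,-11)

-31,-79,-11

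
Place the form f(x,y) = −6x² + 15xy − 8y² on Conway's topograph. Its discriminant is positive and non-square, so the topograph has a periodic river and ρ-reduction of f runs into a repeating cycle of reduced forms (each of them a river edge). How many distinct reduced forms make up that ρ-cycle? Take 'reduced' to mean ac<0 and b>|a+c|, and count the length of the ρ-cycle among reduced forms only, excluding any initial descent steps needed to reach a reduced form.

D = 33, ⌊√D⌋ = 5
descent: ρ → (-8,1,1)
descent: ρ → (1,5,-2)  [lands on river]
river: ρ → (-2,3,3)
river: ρ → (3,3,-2)
river: ρ → (-2,5,1)
ρ-cycle length = 4 (tail of 2 descent steps not counted)

4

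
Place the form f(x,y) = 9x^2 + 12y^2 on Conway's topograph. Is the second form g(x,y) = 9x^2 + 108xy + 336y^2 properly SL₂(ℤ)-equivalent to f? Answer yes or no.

D₁ = -432, D₂ = -432
f: reduced (well bottom): (9,0,12) with a≤c, −a<b≤a
g: translate: b→0 (≡108 mod 18), so (9,108,336)→(9,0,12)
g: reduced (well bottom): (9,0,12) with a≤c, −a<b≤a
reduced forms (9, 0, 12) vs (9, 0, 12) ⇒ equivalent

yes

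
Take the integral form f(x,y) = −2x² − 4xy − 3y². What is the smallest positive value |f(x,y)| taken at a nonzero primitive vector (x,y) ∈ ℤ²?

translate: b→0 (≡4 mod 4), so (2,4,3)→(2,0,1)
flip: (2,0,1)→(1,0,2)
reduced (well bottom): (1,0,2) with a≤c, −a<b≤a
well minimum |f| = |-1| = 1 (negative-definite)

1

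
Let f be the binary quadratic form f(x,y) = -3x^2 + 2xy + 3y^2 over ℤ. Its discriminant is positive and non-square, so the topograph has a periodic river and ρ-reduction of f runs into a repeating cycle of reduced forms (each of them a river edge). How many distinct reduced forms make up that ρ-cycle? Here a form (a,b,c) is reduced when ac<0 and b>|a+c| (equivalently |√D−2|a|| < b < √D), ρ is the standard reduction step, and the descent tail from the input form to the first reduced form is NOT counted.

D = 40, ⌊√D⌋ = 6
river: ρ → (3,4,-2)
river: ρ → (-2,4,3)
river: ρ → (3,2,-3)
river: ρ → (-3,4,2)
river: ρ → (2,4,-3)
river: ρ → (-3,2,3)
ρ-cycle length = 6 (tail of 0 descent steps not counted)

6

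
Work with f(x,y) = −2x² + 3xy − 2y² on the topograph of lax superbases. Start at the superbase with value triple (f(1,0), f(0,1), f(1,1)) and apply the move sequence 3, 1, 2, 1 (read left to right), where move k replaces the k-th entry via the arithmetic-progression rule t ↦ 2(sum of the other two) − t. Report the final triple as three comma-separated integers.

start (-2,-2,-1) = (f(1,0),f(0,1),f(1,1))
replace slot 3: 2·((-2)+(-2)) − (-1) = -7 → (-2,-2,-7)
replace slot 1: 2·((-2)+(-7)) − (-2) = -16 → (-16,-2,-7)
replace slot 2: 2·((-16)+(-7)) − (-2) = -44 → (-16,-44,-7)
replace slot 1: 2·((-44)+(-7)) − (-16) = -86 → (-86,-44,-7)

-86,-44,-7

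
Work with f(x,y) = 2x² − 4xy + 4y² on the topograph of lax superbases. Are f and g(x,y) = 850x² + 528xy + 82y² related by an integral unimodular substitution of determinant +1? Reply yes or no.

D₁ = -16, D₂ = -16
f: translate: b→0 (≡-4 mod 4), so (2,-4,4)→(2,0,2)
f: reduced (well bottom): (2,0,2) with a≤c, −a<b≤a
g: flip: (850,528,82)→(82,-528,850)
g: translate: b→-36 (≡-528 mod 164), so (82,-528,850)→(82,-36,4)
g: flip: (82,-36,4)→(4,36,82)
g: translate: b→4 (≡36 mod 8), so (4,36,82)→(4,4,2)
g: flip: (4,4,2)→(2,-4,4)
g: translate: b→0 (≡-4 mod 4), so (2,-4,4)→(2,0,2)
g: reduced (well bottom): (2,0,2) with a≤c, −a<b≤a
reduced forms (2, 0, 2) vs (2, 0, 2) ⇒ equivalent

yes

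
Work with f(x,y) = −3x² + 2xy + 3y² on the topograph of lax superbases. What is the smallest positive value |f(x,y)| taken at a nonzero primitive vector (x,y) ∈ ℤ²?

river: ρ → (3,4,-2)
river: ρ → (-2,4,3)
river: ρ → (3,2,-3)
river: ρ → (-3,4,2)
river: ρ → (2,4,-3)
river: ρ → (-3,2,3)
closes: descent 0, river 6
min |a| on river = 2

2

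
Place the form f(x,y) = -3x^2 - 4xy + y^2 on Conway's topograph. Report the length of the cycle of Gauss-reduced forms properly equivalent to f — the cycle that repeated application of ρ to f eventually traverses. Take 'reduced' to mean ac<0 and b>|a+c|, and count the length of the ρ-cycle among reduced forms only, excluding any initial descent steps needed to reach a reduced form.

D = 28, ⌊√D⌋ = 5
descent: ρ → (1,4,-3)  [lands on river]
river: ρ → (-3,2,2)
river: ρ → (2,2,-3)
river: ρ → (-3,4,1)
ρ-cycle length = 4 (tail of 1 descent step not counted)

4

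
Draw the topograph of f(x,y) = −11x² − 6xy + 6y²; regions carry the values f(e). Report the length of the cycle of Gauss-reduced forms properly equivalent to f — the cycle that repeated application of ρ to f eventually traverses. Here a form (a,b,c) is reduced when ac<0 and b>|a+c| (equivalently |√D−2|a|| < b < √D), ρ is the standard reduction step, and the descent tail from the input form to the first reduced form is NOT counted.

D = 300, ⌊√D⌋ = 17
descent: ρ → (6,6,-11)  [lands on river]
river: ρ → (-11,16,1)
river: ρ → (1,16,-11)
river: ρ → (-11,6,6)
ρ-cycle length = 4 (tail of 1 descent step not counted)

4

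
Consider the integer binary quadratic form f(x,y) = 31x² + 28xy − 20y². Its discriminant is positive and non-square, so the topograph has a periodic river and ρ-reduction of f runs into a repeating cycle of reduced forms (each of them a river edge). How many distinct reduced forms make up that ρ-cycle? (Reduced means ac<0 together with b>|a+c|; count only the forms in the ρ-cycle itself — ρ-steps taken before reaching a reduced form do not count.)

D = 3264, ⌊√D⌋ = 57
river: ρ → (-20,52,7)
river: ρ → (7,46,-41)
river: ρ → (-41,36,12)
river: ρ → (12,36,-41)
river: ρ → (-41,46,7)
river: ρ → (7,52,-20)
river: ρ → (-20,28,31)
river: ρ → (31,34,-17)
river: ρ → (-17,34,31)
river: ρ → (31,28,-20)
ρ-cycle length = 10 (tail of 0 descent steps not counted)

10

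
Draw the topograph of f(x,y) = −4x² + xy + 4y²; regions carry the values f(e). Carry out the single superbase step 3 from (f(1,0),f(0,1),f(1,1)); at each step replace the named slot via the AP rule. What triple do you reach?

start (-4,4,1) = (f(1,0),f(0,1),f(1,1))
replace slot 3: 2·((-4)+4) − 1 = -1 → (-4,4,-1)

-4,4,-1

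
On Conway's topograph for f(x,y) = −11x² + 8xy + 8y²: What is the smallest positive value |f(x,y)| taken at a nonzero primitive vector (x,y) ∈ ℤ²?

river: ρ → (8,8,-11)
river: ρ → (-11,14,5)
river: ρ → (5,16,-8)
river: ρ → (-8,16,5)
river: ρ → (5,14,-11)
river: ρ → (-11,8,8)
closes: descent 0, river 6
min |a| on river = 5

5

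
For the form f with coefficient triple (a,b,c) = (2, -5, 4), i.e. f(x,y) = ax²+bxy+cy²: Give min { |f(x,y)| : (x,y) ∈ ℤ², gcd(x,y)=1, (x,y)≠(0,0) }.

translate: b→-1 (≡-5 mod 4), so (2,-5,4)→(2,-1,1)
flip: (2,-1,1)→(1,1,2)
reduced (well bottom): (1,1,2) with a≤c, −a<b≤a
well minimum = a = 1

1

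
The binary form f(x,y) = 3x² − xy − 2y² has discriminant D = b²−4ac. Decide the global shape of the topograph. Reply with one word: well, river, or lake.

D = b²−4ac = (-1)² − 4·3·(-2) = 25
D = 5² is a perfect square ⇒ form factors over ℤ ⇒ lakes

lake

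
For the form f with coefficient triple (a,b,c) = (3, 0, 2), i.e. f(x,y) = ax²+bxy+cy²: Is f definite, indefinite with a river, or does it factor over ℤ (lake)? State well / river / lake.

D = b²−4ac = 0² − 4·3·2 = -24
D < 0 ⇒ definite ⇒ every region one sign ⇒ single well

well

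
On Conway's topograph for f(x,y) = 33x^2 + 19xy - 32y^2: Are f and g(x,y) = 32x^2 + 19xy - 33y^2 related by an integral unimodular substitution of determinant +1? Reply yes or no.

D₁ = 4585, D₂ = 4585
river cycle of f (length 48): (-32, 45, 20), (20, 35, -42), (-42, 49, 13), (13, 55, -30), (-30, 65, 3), (3, 67, -8), (-8, 61, 27), (27, 47, -22), (-22, 41, 33), (33, 25, -30), … (38 more)
river cycle of g (length 48): (-33, 47, 18), (18, 61, -12), (-12, 59, 23), (23, 33, -38), (-38, 43, 18), (18, 65, -5), (-5, 65, 18), (18, 43, -38), (-38, 33, 23), (23, 59, -12), … (38 more)
cycles differ ⇒ inequivalent

no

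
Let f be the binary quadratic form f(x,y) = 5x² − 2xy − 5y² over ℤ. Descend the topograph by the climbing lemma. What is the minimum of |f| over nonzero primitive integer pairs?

descent: ρ → (-5,2,5)  [lands on river]
river: ρ → (5,8,-2)
river: ρ → (-2,8,5)
river: ρ → (5,2,-5)
river: ρ → (-5,8,2)
river: ρ → (2,8,-5)
closes: descent 1, river 6
min |a| on river = 2

2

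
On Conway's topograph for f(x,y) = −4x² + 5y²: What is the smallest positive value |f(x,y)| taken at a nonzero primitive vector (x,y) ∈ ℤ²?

descent: ρ → (5,0,-4)
descent: ρ → (-4,8,1)  [lands on river]
river: ρ → (1,8,-4)
closes: descent 2, river 2
min |a| on river = 1

1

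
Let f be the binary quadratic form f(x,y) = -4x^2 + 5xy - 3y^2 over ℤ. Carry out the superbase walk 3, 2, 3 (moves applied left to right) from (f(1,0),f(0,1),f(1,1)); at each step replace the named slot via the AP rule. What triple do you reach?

start (-4,-3,-2) = (f(1,0),f(0,1),f(1,1))
replace slot 3: 2·((-4)+(-3)) − (-2) = -12 → (-4,-3,-12)
replace slot 2: 2·((-4)+(-12)) − (-3) = -29 → (-4,-29,-12)
replace slot 3: 2·((-4)+(-29)) − (-12) = -54 → (-4,-29,-54)

-4,-29,-54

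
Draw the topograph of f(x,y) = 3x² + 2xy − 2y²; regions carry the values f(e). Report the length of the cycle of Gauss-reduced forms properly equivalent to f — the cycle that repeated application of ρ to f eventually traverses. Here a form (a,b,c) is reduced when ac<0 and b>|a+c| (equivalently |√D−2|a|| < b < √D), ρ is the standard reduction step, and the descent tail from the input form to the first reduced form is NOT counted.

D = 28, ⌊√D⌋ = 5
river: ρ → (-2,2,3)
river: ρ → (3,4,-1)
river: ρ → (-1,4,3)
river: ρ → (3,2,-2)
ρ-cycle length = 4 (tail of 0 descent steps not counted)

4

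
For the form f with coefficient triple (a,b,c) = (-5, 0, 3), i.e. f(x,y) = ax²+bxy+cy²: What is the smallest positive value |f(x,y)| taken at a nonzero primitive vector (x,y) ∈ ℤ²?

descent: ρ → (3,6,-2)  [lands on river]
river: ρ → (-2,6,3)
closes: descent 1, river 2
min |a| on river = 2

2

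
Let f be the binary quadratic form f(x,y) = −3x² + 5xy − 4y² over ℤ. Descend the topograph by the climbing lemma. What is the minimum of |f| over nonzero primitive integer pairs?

translate: b→1 (≡-5 mod 6), so (3,-5,4)→(3,1,2)
flip: (3,1,2)→(2,-1,3)
reduced (well bottom): (2,-1,3) with a≤c, −a<b≤a
well minimum |f| = |-2| = 2 (negative-definite)

2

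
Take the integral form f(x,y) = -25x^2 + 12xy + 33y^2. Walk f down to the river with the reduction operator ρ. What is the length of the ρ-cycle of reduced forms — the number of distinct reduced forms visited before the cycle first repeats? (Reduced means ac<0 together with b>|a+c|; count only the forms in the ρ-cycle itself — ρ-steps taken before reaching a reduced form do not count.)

D = 3444, ⌊√D⌋ = 58
river: ρ → (33,54,-4)
river: ρ → (-4,58,5)
river: ρ → (5,52,-37)
river: ρ → (-37,22,20)
river: ρ → (20,58,-1)
river: ρ → (-1,58,20)
river: ρ → (20,22,-37)
river: ρ → (-37,52,5)
river: ρ → (5,58,-4)
river: ρ → (-4,54,33)
river: ρ → (33,12,-25)
river: ρ → (-25,38,20)
river: ρ → (20,42,-21)
river: ρ → (-21,42,20)
river: ρ → (20,38,-25)
river: ρ → (-25,12,33)
ρ-cycle length = 16 (tail of 0 descent steps not counted)

16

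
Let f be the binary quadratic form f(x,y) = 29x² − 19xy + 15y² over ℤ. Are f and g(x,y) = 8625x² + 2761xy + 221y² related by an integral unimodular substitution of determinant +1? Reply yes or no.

D₁ = -1379, D₂ = -1379
f: flip: (29,-19,15)→(15,19,29)
f: translate: b→-11 (≡19 mod 30), so (15,19,29)→(15,-11,25)
f: reduced (well bottom): (15,-11,25) with a≤c, −a<b≤a
g: flip: (8625,2761,221)→(221,-2761,8625)
g: translate: b→-109 (≡-2761 mod 442), so (221,-2761,8625)→(221,-109,15)
g: flip: (221,-109,15)→(15,109,221)
g: translate: b→-11 (≡109 mod 30), so (15,109,221)→(15,-11,25)
g: reduced (well bottom): (15,-11,25) with a≤c, −a<b≤a
reduced forms (15, -11, 25) vs (15, -11, 25) ⇒ equivalent

yes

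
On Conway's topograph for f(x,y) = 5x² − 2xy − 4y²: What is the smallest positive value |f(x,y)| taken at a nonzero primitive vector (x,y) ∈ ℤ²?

descent: ρ → (-4,2,5)  [lands on river]
river: ρ → (5,8,-1)
river: ρ → (-1,8,5)
river: ρ → (5,2,-4)
river: ρ → (-4,6,3)
river: ρ → (3,6,-4)
closes: descent 1, river 6
min |a| on river = 1

1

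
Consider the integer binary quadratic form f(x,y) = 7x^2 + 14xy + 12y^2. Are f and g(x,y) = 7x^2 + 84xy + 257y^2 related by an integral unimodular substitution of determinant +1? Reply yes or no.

D₁ = -140, D₂ = -140
f: translate: b→0 (≡14 mod 14), so (7,14,12)→(7,0,5)
f: flip: (7,0,5)→(5,0,7)
f: reduced (well bottom): (5,0,7) with a≤c, −a<b≤a
g: translate: b→0 (≡84 mod 14), so (7,84,257)→(7,0,5)
g: flip: (7,0,5)→(5,0,7)
g: reduced (well bottom): (5,0,7) with a≤c, −a<b≤a
reduced forms (5, 0, 7) vs (5, 0, 7) ⇒ equivalent

yes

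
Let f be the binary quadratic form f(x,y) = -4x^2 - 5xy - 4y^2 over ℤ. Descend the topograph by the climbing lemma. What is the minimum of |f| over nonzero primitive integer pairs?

translate: b→-3 (≡5 mod 8), so (4,5,4)→(4,-3,3)
flip: (4,-3,3)→(3,3,4)
reduced (well bottom): (3,3,4) with a≤c, −a<b≤a
well minimum |f| = |-3| = 3 (negative-definite)

3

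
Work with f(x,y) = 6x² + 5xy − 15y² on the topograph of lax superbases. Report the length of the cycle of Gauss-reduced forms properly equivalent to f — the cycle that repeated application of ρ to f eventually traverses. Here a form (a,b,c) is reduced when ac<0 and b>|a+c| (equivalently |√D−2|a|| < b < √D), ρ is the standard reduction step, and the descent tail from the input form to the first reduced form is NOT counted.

D = 385, ⌊√D⌋ = 19
descent: ρ → (-15,-5,6)
descent: ρ → (6,17,-4)  [lands on river]
river: ρ → (-4,15,10)
river: ρ → (10,5,-9)
river: ρ → (-9,13,6)
river: ρ → (6,11,-11)
river: ρ → (-11,11,6)
river: ρ → (6,13,-9)
river: ρ → (-9,5,10)
river: ρ → (10,15,-4)
river: ρ → (-4,17,6)
river: ρ → (6,19,-1)
river: ρ → (-1,19,6)
ρ-cycle length = 12 (tail of 2 descent steps not counted)

12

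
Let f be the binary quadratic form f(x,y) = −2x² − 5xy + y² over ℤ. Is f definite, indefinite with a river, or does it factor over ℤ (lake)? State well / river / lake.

D = b²−4ac = (-5)² − 4·(-2)·1 = 33
D > 0 non-square ⇒ indefinite ⇒ periodic river

river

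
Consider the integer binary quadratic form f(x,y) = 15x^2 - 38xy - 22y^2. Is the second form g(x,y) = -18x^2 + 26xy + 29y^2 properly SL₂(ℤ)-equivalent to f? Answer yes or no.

D₁ = 2764, D₂ = 2764
river cycle of f (length 38): (-22, 38, 15), (15, 52, -1), (-1, 52, 15), (15, 38, -22), (-22, 50, 3), (3, 52, -5), (-5, 48, 23), (23, 44, -9), (-9, 46, 18), (18, 26, -29), … (28 more)
river cycle of g (length 38): (29, 32, -15), (-15, 28, 33), (33, 38, -10), (-10, 42, 25), (25, 8, -27), (-27, 46, 6), (6, 50, -11), (-11, 38, 30), (30, 22, -19), (-19, 16, 33), … (28 more)
cycles differ ⇒ inequivalent

no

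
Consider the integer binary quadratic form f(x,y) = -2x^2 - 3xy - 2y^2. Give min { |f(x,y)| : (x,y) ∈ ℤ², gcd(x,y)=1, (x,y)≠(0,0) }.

translate: b→-1 (≡3 mod 4), so (2,3,2)→(2,-1,1)
flip: (2,-1,1)→(1,1,2)
reduced (well bottom): (1,1,2) with a≤c, −a<b≤a
well minimum |f| = |-1| = 1 (negative-definite)

1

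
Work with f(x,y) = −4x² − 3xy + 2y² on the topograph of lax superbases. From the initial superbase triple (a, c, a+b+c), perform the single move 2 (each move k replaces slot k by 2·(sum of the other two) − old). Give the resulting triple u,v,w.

start (-4,2,-5) = (f(1,0),f(0,1),f(1,1))
replace slot 2: 2·((-4)+(-5)) − 2 = -20 → (-4,-20,-5)

-4,-20,-5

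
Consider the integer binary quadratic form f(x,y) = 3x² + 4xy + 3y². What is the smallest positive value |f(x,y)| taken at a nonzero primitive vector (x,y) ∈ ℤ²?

translate: b→-2 (≡4 mod 6), so (3,4,3)→(3,-2,2)
flip: (3,-2,2)→(2,2,3)
reduced (well bottom): (2,2,3) with a≤c, −a<b≤a
well minimum = a = 2

2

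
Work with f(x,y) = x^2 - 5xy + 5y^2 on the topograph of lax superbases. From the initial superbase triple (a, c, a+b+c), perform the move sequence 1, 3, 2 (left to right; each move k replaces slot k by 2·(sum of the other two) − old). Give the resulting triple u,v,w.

start (1,5,1) = (f(1,0),f(0,1),f(1,1))
replace slot 1: 2·(5+1) − 1 = 11 → (11,5,1)
replace slot 3: 2·(11+5) − 1 = 31 → (11,5,31)
replace slot 2: 2·(11+31) − 5 = 79 → (11,79,31)

11,79,31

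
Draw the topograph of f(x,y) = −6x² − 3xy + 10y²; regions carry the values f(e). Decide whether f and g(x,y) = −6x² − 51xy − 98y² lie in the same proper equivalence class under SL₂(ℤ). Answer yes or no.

D₁ = 249, D₂ = 249
river cycle of f (length 16): (-6, 9, 7), (7, 5, -8), (-8, 11, 4), (4, 13, -5), (-5, 7, 10), (10, 13, -2), (-2, 15, 3), (3, 15, -2), (-2, 13, 10), (10, 7, -5), … (6 more)
river cycle of g (length 16): (-6, 9, 7), (7, 5, -8), (-8, 11, 4), (4, 13, -5), (-5, 7, 10), (10, 13, -2), (-2, 15, 3), (3, 15, -2), (-2, 13, 10), (10, 7, -5), … (6 more)
cycles coincide ⇒ equivalent

yes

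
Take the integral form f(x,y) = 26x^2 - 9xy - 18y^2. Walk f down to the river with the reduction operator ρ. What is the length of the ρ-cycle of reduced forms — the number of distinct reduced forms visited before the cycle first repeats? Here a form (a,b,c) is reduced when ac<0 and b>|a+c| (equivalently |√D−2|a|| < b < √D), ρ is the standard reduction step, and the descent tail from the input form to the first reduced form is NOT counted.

D = 1953, ⌊√D⌋ = 44
descent: ρ → (-18,9,26)  [lands on river]
river: ρ → (26,43,-1)
river: ρ → (-1,43,26)
river: ρ → (26,9,-18)
river: ρ → (-18,27,17)
river: ρ → (17,41,-4)
river: ρ → (-4,39,27)
river: ρ → (27,15,-16)
river: ρ → (-16,17,26)
river: ρ → (26,35,-7)
river: ρ → (-7,35,26)
river: ρ → (26,17,-16)
river: ρ → (-16,15,27)
river: ρ → (27,39,-4)
river: ρ → (-4,41,17)
river: ρ → (17,27,-18)
ρ-cycle length = 16 (tail of 1 descent step not counted)

16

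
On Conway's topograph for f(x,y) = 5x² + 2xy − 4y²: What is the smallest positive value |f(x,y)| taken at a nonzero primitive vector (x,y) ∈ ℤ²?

river: ρ → (-4,6,3)
river: ρ → (3,6,-4)
river: ρ → (-4,2,5)
river: ρ → (5,8,-1)
river: ρ → (-1,8,5)
river: ρ → (5,2,-4)
closes: descent 0, river 6
min |a| on river = 1

1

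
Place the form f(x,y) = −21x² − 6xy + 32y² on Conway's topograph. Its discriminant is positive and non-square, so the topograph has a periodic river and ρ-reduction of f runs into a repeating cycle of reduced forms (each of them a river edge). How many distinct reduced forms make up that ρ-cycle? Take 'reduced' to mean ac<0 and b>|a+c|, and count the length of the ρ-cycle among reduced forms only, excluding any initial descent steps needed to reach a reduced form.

D = 2724, ⌊√D⌋ = 52
descent: ρ → (32,6,-21)
descent: ρ → (-21,36,17)  [lands on river]
river: ρ → (17,32,-25)
river: ρ → (-25,18,24)
river: ρ → (24,30,-19)
river: ρ → (-19,46,8)
river: ρ → (8,50,-7)
river: ρ → (-7,48,15)
river: ρ → (15,42,-16)
river: ρ → (-16,22,35)
river: ρ → (35,48,-3)
river: ρ → (-3,48,35)
river: ρ → (35,22,-16)
river: ρ → (-16,42,15)
river: ρ → (15,48,-7)
river: ρ → (-7,50,8)
river: ρ → (8,46,-19)
river: ρ → (-19,30,24)
river: ρ → (24,18,-25)
river: ρ → (-25,32,17)
river: ρ → (17,36,-21)
river: ρ → (-21,48,5)
river: ρ → (5,52,-1)
river: ρ → (-1,52,5)
river: ρ → (5,48,-21)
ρ-cycle length = 24 (tail of 2 descent steps not counted)

24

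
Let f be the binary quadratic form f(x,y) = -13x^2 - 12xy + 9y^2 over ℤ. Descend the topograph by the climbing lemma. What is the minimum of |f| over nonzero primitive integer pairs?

descent: ρ → (9,12,-13)  [lands on river]
river: ρ → (-13,14,8)
river: ρ → (8,18,-9)
river: ρ → (-9,18,8)
river: ρ → (8,14,-13)
river: ρ → (-13,12,9)
river: ρ → (9,24,-1)
river: ρ → (-1,24,9)
closes: descent 1, river 8
min |a| on river = 1

1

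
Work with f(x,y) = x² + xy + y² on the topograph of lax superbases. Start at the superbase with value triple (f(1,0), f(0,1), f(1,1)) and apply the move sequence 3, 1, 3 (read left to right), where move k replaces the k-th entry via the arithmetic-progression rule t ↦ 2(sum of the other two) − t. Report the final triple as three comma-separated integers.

start (1,1,3) = (f(1,0),f(0,1),f(1,1))
replace slot 3: 2·(1+1) − 3 = 1 → (1,1,1)
replace slot 1: 2·(1+1) − 1 = 3 → (3,1,1)
replace slot 3: 2·(3+1) − 1 = 7 → (3,1,7)

3,1,7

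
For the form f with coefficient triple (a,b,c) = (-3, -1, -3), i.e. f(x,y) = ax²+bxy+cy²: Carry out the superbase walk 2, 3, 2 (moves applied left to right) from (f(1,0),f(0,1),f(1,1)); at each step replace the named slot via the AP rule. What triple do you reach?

start (-3,-3,-7) = (f(1,0),f(0,1),f(1,1))
replace slot 2: 2·((-3)+(-7)) − (-3) = -17 → (-3,-17,-7)
replace slot 3: 2·((-3)+(-17)) − (-7) = -33 → (-3,-17,-33)
replace slot 2: 2·((-3)+(-33)) − (-17) = -55 → (-3,-55,-33)

-3,-55,-33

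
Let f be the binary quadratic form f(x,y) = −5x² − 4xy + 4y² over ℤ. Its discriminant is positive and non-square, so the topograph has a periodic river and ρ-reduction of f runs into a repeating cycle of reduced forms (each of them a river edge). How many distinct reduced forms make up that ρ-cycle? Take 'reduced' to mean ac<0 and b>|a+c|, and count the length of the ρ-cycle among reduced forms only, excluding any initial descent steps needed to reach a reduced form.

D = 96, ⌊√D⌋ = 9
descent: ρ → (4,4,-5)  [lands on river]
river: ρ → (-5,6,3)
river: ρ → (3,6,-5)
river: ρ → (-5,4,4)
ρ-cycle length = 4 (tail of 1 descent step not counted)

4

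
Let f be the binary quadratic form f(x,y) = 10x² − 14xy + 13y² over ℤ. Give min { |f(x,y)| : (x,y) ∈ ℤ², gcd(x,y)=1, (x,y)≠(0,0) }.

translate: b→6 (≡-14 mod 20), so (10,-14,13)→(10,6,9)
flip: (10,6,9)→(9,-6,10)
reduced (well bottom): (9,-6,10) with a≤c, −a<b≤a
well minimum = a = 9

9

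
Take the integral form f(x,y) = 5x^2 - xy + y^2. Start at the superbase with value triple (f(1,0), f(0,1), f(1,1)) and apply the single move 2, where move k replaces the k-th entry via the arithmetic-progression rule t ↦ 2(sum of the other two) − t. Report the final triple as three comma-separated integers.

start (5,1,5) = (f(1,0),f(0,1),f(1,1))
replace slot 2: 2·(5+5) − 1 = 19 → (5,19,5)

5,19,5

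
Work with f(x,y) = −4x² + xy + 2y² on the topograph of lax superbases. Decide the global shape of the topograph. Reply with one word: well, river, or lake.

D = b²−4ac = 1² − 4·(-4)·2 = 33
D > 0 non-square ⇒ indefinite ⇒ periodic river

river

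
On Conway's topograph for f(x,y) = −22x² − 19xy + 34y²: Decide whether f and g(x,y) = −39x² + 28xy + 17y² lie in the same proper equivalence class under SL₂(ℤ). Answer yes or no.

D₁ = 3353, D₂ = 3436
discriminants differ ⇒ not SL₂(ℤ)-equivalent

no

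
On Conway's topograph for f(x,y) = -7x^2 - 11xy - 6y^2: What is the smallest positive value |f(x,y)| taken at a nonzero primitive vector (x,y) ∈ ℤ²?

translate: b→-3 (≡11 mod 14), so (7,11,6)→(7,-3,2)
flip: (7,-3,2)→(2,3,7)
translate: b→-1 (≡3 mod 4), so (2,3,7)→(2,-1,6)
reduced (well bottom): (2,-1,6) with a≤c, −a<b≤a
well minimum |f| = |-2| = 2 (negative-definite)

2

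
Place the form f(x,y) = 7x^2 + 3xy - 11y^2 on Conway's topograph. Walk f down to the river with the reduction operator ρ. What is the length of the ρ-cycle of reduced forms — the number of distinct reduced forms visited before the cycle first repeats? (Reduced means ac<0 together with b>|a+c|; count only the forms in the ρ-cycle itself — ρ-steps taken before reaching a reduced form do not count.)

D = 317, ⌊√D⌋ = 17
descent: ρ → (-11,-3,7)
descent: ρ → (7,17,-1)  [lands on river]
river: ρ → (-1,17,7)
river: ρ → (7,11,-7)
river: ρ → (-7,17,1)
river: ρ → (1,17,-7)
river: ρ → (-7,11,7)
ρ-cycle length = 6 (tail of 2 descent steps not counted)

6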